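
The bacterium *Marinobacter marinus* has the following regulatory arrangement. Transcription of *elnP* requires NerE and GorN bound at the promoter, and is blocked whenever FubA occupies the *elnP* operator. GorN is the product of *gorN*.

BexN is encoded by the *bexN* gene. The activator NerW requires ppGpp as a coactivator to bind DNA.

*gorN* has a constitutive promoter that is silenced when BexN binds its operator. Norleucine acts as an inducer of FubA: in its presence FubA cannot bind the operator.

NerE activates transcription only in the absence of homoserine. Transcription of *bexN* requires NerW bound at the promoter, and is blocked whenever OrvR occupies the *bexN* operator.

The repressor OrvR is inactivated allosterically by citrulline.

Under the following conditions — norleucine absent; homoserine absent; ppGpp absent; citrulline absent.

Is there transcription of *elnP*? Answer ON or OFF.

OFF

Norleucine is absent, so FubA is active.
Homoserine is absent, so NerE is active.
Citrulline is absent, so OrvR is active.
ppGpp is absent, so NerW is inactive.
With repressor OrvR bound, *bexN* is not transcribed.
So BexN is not produced.
With no repressor bound, *gorN* is transcribed.
So GorN is produced and active.
With repressor FubA bound, *elnP* is not transcribed.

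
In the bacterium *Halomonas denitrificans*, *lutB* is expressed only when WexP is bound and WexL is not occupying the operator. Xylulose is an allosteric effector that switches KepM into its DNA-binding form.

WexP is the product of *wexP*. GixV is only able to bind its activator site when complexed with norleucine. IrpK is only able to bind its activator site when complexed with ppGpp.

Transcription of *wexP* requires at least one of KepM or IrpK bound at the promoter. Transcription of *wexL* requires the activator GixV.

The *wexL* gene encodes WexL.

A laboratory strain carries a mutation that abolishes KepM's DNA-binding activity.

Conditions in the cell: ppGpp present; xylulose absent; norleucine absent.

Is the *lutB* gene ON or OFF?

ON

Norleucine is absent, so GixV is inactive.
Required activator GixV is absent, so *wexL* is not transcribed.
So WexL is not produced.
KepM is non-functional in this strain, so it has no effect.
ppGpp is present, so IrpK is active.
Activator IrpK is present, so *wexP* is transcribed.
So WexP is produced and active.
No repressor is bound and WexP is active, so *lutB* is transcribed.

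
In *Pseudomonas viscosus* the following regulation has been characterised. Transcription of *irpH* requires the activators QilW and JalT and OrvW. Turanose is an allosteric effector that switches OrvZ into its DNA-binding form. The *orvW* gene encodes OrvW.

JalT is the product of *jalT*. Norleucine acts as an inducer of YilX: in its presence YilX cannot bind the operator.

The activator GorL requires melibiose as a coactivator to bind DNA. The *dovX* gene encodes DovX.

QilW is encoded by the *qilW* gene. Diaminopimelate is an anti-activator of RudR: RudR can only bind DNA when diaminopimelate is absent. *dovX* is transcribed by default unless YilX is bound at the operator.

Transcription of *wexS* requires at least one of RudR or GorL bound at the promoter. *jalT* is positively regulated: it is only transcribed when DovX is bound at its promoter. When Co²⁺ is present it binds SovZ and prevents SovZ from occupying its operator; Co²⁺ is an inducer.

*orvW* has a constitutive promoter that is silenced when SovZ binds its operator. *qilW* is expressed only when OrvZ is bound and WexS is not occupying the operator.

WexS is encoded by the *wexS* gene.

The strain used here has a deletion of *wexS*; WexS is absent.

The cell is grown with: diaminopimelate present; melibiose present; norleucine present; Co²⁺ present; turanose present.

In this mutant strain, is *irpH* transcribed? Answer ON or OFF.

WexS is non-functional in this strain, so it has no effect.
Turanose is present, so OrvZ is active.
No repressor is bound and OrvZ is active, so *qilW* is transcribed.
So QilW is produced and active.
Norleucine is present, so YilX is inactive.
With no repressor bound, *dovX* is transcribed.
So DovX is produced and active.
No repressor is bound and DovX is active, so *jalT* is transcribed.
So JalT is produced and active.
Co²⁺ is present, so SovZ is inactive.
With no repressor bound, *orvW* is transcribed.
So OrvW is produced and active.
No repressor is bound and QilW and JalT and OrvW are active, so *irpH* is transcribed.

ON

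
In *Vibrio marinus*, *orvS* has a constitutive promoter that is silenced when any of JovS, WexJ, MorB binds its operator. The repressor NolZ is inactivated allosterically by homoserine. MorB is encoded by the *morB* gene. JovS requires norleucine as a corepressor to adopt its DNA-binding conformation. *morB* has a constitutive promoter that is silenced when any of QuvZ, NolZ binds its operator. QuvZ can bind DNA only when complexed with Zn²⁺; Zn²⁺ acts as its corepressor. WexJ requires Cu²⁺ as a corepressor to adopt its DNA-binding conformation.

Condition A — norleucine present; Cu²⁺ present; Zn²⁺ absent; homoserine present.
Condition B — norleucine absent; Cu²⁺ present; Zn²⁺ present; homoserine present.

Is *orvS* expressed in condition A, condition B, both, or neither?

Condition A:
Norleucine is present, so JovS is active.
Cu²⁺ is present, so WexJ is active.
Zn²⁺ is absent, so QuvZ is inactive.
Homoserine is present, so NolZ is inactive.
With no repressor bound, *morB* is transcribed.
So MorB is produced and active.
With repressor JovS bound, *orvS* is not transcribed.
→ *orvS* is OFF in A.
Condition B:
Norleucine is absent, so JovS is inactive.
Cu²⁺ is present, so WexJ is active.
Zn²⁺ is present, so QuvZ is active.
Homoserine is present, so NolZ is inactive.
With repressor QuvZ bound, *morB* is not transcribed.
So MorB is not produced.
With repressor WexJ bound, *orvS* is not transcribed.
→ *orvS* is OFF in B.

neither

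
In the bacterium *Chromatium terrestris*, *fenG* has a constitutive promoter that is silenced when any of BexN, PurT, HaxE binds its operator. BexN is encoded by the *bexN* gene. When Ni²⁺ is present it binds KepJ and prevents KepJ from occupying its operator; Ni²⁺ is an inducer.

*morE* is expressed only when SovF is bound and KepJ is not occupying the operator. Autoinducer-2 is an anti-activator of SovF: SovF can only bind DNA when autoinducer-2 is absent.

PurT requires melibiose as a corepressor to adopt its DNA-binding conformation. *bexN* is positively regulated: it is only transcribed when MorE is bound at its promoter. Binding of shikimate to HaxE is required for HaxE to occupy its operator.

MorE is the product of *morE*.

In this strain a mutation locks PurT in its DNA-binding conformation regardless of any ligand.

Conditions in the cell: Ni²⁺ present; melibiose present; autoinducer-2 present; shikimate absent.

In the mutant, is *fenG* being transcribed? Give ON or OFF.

Ni²⁺ is present, so KepJ is inactive.
Autoinducer-2 is present, so SovF is inactive.
Required activator SovF is absent, so *morE* is not transcribed.
So MorE is not produced.
Required activator MorE is absent, so *bexN* is not transcribed.
So BexN is not produced.
PurT is constitutively active in this strain.
Shikimate is absent, so HaxE is inactive.
With repressor PurT bound, *fenG* is not transcribed.

OFF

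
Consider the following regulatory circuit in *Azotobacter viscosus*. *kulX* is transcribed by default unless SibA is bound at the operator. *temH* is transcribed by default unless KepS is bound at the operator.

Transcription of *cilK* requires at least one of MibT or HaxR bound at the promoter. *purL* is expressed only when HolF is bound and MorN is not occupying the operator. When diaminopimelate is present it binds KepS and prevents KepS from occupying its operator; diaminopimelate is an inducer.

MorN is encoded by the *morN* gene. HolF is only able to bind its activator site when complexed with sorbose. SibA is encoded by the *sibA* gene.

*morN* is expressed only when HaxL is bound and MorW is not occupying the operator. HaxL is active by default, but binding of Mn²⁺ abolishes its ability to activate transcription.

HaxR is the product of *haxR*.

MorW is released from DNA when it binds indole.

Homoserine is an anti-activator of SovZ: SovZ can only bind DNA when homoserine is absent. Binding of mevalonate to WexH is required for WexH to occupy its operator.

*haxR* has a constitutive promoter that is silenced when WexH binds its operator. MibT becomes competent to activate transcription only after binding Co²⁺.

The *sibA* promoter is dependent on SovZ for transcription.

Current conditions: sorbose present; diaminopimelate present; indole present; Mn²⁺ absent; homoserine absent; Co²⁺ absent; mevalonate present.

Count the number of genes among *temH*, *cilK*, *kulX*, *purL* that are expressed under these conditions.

Diaminopimelate is present, so KepS is inactive.
With no repressor bound, *temH* is transcribed.
→ *temH* is ON.
Co²⁺ is absent, so MibT is inactive.
Mevalonate is present, so WexH is active.
With repressor WexH bound, *haxR* is not transcribed.
So HaxR is not produced.
No activator is available at the *cilK* promoter, so *cilK* is not transcribed.
→ *cilK* is OFF.
Homoserine is absent, so SovZ is active.
No repressor is bound and SovZ is active, so *sibA* is transcribed.
So SibA is produced and active.
With repressor SibA bound, *kulX* is not transcribed.
→ *kulX* is OFF.
Sorbose is present, so HolF is active.
Indole is present, so MorW is inactive.
Mn²⁺ is absent, so HaxL is active.
No repressor is bound and HaxL is active, so *morN* is transcribed.
So MorN is produced and active.
With repressor MorN bound, *purL* is not transcribed.
→ *purL* is OFF.
1 of the 4 genes is transcribed.

1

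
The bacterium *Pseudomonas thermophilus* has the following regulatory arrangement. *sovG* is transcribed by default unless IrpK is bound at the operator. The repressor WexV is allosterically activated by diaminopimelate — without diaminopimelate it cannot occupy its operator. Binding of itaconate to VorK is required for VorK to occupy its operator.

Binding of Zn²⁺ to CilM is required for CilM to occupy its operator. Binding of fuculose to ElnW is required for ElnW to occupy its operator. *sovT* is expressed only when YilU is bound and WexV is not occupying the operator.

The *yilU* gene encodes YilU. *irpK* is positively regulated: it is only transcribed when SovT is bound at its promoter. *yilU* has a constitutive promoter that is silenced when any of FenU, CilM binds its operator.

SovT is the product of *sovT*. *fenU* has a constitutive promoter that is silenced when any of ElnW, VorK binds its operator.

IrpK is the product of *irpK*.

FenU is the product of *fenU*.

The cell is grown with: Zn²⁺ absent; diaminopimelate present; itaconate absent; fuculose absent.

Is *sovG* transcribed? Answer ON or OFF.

Fuculose is absent, so ElnW is inactive.
Itaconate is absent, so VorK is inactive.
With no repressor bound, *fenU* is transcribed.
So FenU is produced and active.
Zn²⁺ is absent, so CilM is inactive.
With repressor FenU bound, *yilU* is not transcribed.
So YilU is not produced.
Diaminopimelate is present, so WexV is active.
With repressor WexV bound, *sovT* is not transcribed.
So SovT is not produced.
Required activator SovT is absent, so *irpK* is not transcribed.
So IrpK is not produced.
With no repressor bound, *sovG* is transcribed.

ON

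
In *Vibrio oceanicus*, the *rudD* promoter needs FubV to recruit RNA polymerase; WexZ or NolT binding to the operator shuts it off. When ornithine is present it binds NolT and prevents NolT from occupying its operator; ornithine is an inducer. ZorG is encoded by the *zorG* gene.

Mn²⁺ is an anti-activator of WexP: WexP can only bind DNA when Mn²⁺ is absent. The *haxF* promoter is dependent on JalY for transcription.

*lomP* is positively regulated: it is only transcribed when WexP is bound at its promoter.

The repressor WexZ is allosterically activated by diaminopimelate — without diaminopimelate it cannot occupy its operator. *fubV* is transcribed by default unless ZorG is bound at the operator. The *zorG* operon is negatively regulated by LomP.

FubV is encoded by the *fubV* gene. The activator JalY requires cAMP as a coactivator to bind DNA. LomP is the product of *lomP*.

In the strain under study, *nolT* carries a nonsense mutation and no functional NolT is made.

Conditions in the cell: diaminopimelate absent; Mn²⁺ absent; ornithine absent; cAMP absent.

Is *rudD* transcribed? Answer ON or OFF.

Mn²⁺ is absent, so WexP is active.
No repressor is bound and WexP is active, so *lomP* is transcribed.
So LomP is produced and active.
With repressor LomP bound, *zorG* is not transcribed.
So ZorG is not produced.
With no repressor bound, *fubV* is transcribed.
So FubV is produced and active.
Diaminopimelate is absent, so WexZ is inactive.
NolT is non-functional in this strain, so it has no effect.
No repressor is bound and FubV is active, so *rudD* is transcribed.

ON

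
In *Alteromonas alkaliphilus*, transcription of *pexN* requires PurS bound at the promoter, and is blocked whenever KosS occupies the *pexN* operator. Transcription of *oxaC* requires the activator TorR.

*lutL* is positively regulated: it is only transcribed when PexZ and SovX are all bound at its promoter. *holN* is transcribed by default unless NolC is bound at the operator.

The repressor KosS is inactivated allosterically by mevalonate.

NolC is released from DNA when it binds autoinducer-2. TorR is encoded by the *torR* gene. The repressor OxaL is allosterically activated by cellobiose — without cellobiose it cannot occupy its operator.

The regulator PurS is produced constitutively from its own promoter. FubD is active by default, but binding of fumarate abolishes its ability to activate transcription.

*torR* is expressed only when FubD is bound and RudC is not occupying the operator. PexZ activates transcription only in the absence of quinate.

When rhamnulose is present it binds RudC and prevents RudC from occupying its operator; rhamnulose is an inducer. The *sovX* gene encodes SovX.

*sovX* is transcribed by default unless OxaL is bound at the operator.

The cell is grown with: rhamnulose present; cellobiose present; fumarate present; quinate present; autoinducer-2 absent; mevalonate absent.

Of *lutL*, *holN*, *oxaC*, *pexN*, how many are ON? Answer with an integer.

Quinate is present, so PexZ is inactive.
Cellobiose is present, so OxaL is active.
With repressor OxaL bound, *sovX* is not transcribed.
So SovX is not produced.
Required activator PexZ is absent, so *lutL* is not transcribed.
→ *lutL* is OFF.
Autoinducer-2 is absent, so NolC is active.
With repressor NolC bound, *holN* is not transcribed.
→ *holN* is OFF.
Fumarate is present, so FubD is inactive.
Rhamnulose is present, so RudC is inactive.
Required activator FubD is absent, so *torR* is not transcribed.
So TorR is not produced.
Required activator TorR is absent, so *oxaC* is not transcribed.
→ *oxaC* is OFF.
PurS is produced constitutively and is active.
Mevalonate is absent, so KosS is active.
With repressor KosS bound, *pexN* is not transcribed.
→ *pexN* is OFF.
0 of the 4 genes are transcribed.

0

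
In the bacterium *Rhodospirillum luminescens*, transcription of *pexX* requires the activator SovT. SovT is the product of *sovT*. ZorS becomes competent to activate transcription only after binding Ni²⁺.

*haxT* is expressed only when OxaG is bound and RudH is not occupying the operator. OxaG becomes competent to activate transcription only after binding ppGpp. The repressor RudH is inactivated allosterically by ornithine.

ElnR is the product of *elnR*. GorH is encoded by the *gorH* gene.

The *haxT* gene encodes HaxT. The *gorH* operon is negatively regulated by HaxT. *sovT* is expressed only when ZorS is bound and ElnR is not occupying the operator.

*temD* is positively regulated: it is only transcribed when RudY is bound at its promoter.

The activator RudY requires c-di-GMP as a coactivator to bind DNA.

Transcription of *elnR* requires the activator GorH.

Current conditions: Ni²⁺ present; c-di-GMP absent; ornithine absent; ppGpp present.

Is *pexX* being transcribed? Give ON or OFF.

ppGpp is present, so OxaG is active.
Ornithine is absent, so RudH is active.
With repressor RudH bound, *haxT* is not transcribed.
So HaxT is not produced.
With no repressor bound, *gorH* is transcribed.
So GorH is produced and active.
No repressor is bound and GorH is active, so *elnR* is transcribed.
So ElnR is produced and active.
Ni²⁺ is present, so ZorS is active.
With repressor ElnR bound, *sovT* is not transcribed.
So SovT is not produced.
Required activator SovT is absent, so *pexX* is not transcribed.

OFF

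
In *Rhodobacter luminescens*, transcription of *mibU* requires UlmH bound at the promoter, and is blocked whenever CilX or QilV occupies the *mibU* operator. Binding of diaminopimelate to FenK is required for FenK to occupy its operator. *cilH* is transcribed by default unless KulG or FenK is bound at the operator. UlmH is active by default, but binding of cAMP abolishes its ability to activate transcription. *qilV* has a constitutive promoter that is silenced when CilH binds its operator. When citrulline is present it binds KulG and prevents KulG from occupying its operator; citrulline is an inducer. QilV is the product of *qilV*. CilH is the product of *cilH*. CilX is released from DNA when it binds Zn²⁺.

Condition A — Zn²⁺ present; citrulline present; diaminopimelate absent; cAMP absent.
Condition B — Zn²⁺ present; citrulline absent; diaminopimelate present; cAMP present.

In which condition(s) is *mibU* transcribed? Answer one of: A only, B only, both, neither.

A only

Condition A:
Zn²⁺ is present, so CilX is inactive.
Citrulline is present, so KulG is inactive.
Diaminopimelate is absent, so FenK is inactive.
With no repressor bound, *cilH* is transcribed.
So CilH is produced and active.
With repressor CilH bound, *qilV* is not transcribed.
So QilV is not produced.
cAMP is absent, so UlmH is active.
No repressor is bound and UlmH is active, so *mibU* is transcribed.
→ *mibU* is ON in A.
Condition B:
Zn²⁺ is present, so CilX is inactive.
Citrulline is absent, so KulG is active.
Diaminopimelate is present, so FenK is active.
With repressor KulG bound, *cilH* is not transcribed.
So CilH is not produced.
With no repressor bound, *qilV* is transcribed.
So QilV is produced and active.
cAMP is present, so UlmH is inactive.
With repressor QilV bound, *mibU* is not transcribed.
→ *mibU* is OFF in B.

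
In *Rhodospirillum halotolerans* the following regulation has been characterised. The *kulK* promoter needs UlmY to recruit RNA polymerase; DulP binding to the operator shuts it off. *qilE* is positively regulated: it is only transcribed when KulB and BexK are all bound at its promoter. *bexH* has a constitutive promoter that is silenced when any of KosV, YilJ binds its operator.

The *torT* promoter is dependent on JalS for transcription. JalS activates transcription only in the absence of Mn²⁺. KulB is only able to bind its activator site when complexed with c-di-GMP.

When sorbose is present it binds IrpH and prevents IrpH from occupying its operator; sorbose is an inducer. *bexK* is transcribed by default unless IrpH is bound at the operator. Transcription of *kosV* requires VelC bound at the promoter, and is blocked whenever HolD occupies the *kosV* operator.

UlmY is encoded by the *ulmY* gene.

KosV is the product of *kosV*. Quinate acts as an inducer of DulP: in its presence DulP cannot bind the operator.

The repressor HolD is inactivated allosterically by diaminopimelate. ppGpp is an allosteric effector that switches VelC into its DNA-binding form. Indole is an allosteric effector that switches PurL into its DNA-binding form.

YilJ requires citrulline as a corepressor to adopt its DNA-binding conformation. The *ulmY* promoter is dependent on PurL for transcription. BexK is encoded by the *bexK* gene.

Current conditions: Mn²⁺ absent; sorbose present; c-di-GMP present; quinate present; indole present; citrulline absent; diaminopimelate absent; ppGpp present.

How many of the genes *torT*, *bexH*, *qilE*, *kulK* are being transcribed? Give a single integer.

Mn²⁺ is absent, so JalS is active.
No repressor is bound and JalS is active, so *torT* is transcribed.
→ *torT* is ON.
Diaminopimelate is absent, so HolD is active.
ppGpp is present, so VelC is active.
With repressor HolD bound, *kosV* is not transcribed.
So KosV is not produced.
Citrulline is absent, so YilJ is inactive.
With no repressor bound, *bexH* is transcribed.
→ *bexH* is ON.
c-di-GMP is present, so KulB is active.
Sorbose is present, so IrpH is inactive.
With no repressor bound, *bexK* is transcribed.
So BexK is produced and active.
No repressor is bound and KulB and BexK are active, so *qilE* is transcribed.
→ *qilE* is ON.
Indole is present, so PurL is active.
No repressor is bound and PurL is active, so *ulmY* is transcribed.
So UlmY is produced and active.
Quinate is present, so DulP is inactive.
No repressor is bound and UlmY is active, so *kulK* is transcribed.
→ *kulK* is ON.
4 of the 4 genes are transcribed.

4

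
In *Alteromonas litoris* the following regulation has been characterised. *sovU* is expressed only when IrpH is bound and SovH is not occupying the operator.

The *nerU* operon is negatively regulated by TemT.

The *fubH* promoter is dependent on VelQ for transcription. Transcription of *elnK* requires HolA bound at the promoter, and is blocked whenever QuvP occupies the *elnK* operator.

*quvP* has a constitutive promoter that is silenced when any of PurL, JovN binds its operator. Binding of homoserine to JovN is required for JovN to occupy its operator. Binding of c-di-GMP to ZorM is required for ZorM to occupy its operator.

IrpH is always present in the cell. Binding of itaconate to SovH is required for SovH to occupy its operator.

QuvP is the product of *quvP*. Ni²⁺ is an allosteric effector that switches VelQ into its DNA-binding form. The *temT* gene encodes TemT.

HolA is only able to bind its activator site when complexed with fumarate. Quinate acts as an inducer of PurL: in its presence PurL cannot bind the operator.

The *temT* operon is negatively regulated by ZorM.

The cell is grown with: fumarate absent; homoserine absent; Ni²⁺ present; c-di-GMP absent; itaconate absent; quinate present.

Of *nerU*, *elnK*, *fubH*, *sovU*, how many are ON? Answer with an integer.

2

c-di-GMP is absent, so ZorM is inactive.
With no repressor bound, *temT* is transcribed.
So TemT is produced and active.
With repressor TemT bound, *nerU* is not transcribed.
→ *nerU* is OFF.
Quinate is present, so PurL is inactive.
Homoserine is absent, so JovN is inactive.
With no repressor bound, *quvP* is transcribed.
So QuvP is produced and active.
Fumarate is absent, so HolA is inactive.
With repressor QuvP bound, *elnK* is not transcribed.
→ *elnK* is OFF.
Ni²⁺ is present, so VelQ is active.
No repressor is bound and VelQ is active, so *fubH* is transcribed.
→ *fubH* is ON.
IrpH is produced constitutively and is active.
Itaconate is absent, so SovH is inactive.
No repressor is bound and IrpH is active, so *sovU* is transcribed.
→ *sovU* is ON.
2 of the 4 genes are transcribed.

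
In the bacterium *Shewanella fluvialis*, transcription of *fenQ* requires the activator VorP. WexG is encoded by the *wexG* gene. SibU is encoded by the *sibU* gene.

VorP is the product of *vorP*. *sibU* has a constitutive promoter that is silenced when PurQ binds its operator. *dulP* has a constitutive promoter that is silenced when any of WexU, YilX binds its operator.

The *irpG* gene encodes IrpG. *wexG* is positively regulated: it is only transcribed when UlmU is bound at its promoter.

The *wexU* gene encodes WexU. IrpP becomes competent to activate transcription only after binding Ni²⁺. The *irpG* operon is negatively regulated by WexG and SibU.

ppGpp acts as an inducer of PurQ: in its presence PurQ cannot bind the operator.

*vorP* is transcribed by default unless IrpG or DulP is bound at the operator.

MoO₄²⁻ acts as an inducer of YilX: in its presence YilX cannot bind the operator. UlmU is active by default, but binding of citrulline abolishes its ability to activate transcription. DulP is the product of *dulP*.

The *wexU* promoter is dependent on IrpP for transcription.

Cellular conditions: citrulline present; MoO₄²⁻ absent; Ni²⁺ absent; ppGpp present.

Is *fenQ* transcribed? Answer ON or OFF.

Citrulline is present, so UlmU is inactive.
Required activator UlmU is absent, so *wexG* is not transcribed.
So WexG is not produced.
ppGpp is present, so PurQ is inactive.
With no repressor bound, *sibU* is transcribed.
So SibU is produced and active.
With repressor SibU bound, *irpG* is not transcribed.
So IrpG is not produced.
Ni²⁺ is absent, so IrpP is inactive.
Required activator IrpP is absent, so *wexU* is not transcribed.
So WexU is not produced.
MoO₄²⁻ is absent, so YilX is active.
With repressor YilX bound, *dulP* is not transcribed.
So DulP is not produced.
With no repressor bound, *vorP* is transcribed.
So VorP is produced and active.
No repressor is bound and VorP is active, so *fenQ* is transcribed.

ON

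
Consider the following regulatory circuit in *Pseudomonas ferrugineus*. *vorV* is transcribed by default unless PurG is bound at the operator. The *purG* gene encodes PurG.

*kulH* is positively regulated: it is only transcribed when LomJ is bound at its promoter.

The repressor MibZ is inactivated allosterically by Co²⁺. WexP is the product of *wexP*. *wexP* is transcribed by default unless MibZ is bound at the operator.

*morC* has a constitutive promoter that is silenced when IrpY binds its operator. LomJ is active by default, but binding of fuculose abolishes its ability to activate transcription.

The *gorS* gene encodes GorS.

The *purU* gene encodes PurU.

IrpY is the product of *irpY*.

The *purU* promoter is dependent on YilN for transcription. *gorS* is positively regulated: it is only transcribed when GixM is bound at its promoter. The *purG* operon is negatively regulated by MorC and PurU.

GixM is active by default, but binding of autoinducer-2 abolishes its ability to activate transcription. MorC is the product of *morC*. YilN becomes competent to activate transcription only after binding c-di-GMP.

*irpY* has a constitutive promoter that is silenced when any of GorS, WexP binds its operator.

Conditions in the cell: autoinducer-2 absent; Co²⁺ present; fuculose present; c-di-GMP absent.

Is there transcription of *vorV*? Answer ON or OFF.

Autoinducer-2 is absent, so GixM is active.
No repressor is bound and GixM is active, so *gorS* is transcribed.
So GorS is produced and active.
Co²⁺ is present, so MibZ is inactive.
With no repressor bound, *wexP* is transcribed.
So WexP is produced and active.
With repressor GorS bound, *irpY* is not transcribed.
So IrpY is not produced.
With no repressor bound, *morC* is transcribed.
So MorC is produced and active.
c-di-GMP is absent, so YilN is inactive.
Required activator YilN is absent, so *purU* is not transcribed.
So PurU is not produced.
With repressor MorC bound, *purG* is not transcribed.
So PurG is not produced.
With no repressor bound, *vorV* is transcribed.

ON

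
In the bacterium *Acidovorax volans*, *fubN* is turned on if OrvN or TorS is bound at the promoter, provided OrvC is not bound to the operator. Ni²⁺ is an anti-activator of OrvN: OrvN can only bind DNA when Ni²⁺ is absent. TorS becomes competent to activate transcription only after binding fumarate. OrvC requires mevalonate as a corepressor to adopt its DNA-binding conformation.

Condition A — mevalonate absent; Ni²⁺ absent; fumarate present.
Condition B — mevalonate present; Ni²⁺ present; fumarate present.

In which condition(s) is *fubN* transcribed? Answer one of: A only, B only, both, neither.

A only

Condition A:
Mevalonate is absent, so OrvC is inactive.
Ni²⁺ is absent, so OrvN is active.
Fumarate is present, so TorS is active.
Activator OrvN is present, so *fubN* is transcribed.
→ *fubN* is ON in A.
Condition B:
Mevalonate is present, so OrvC is active.
Ni²⁺ is present, so OrvN is inactive.
Fumarate is present, so TorS is active.
With repressor OrvC bound, *fubN* is not transcribed.
→ *fubN* is OFF in B.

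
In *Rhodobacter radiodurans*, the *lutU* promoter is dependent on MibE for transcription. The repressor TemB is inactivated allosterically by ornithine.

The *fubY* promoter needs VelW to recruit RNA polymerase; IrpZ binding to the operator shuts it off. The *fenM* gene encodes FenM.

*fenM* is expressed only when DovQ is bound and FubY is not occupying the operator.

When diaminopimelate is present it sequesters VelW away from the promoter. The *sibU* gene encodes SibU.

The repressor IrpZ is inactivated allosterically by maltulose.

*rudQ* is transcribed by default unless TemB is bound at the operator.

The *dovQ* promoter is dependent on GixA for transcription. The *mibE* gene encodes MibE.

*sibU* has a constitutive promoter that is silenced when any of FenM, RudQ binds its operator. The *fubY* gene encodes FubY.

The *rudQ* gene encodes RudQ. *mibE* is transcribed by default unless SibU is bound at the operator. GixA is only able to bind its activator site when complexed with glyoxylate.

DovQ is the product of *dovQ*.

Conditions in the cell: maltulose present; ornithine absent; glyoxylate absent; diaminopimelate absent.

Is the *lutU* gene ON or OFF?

OFF

Glyoxylate is absent, so GixA is inactive.
Required activator GixA is absent, so *dovQ* is not transcribed.
So DovQ is not produced.
Maltulose is present, so IrpZ is inactive.
Diaminopimelate is absent, so VelW is active.
No repressor is bound and VelW is active, so *fubY* is transcribed.
So FubY is produced and active.
With repressor FubY bound, *fenM* is not transcribed.
So FenM is not produced.
Ornithine is absent, so TemB is active.
With repressor TemB bound, *rudQ* is not transcribed.
So RudQ is not produced.
With no repressor bound, *sibU* is transcribed.
So SibU is produced and active.
With repressor SibU bound, *mibE* is not transcribed.
So MibE is not produced.
Required activator MibE is absent, so *lutU* is not transcribed.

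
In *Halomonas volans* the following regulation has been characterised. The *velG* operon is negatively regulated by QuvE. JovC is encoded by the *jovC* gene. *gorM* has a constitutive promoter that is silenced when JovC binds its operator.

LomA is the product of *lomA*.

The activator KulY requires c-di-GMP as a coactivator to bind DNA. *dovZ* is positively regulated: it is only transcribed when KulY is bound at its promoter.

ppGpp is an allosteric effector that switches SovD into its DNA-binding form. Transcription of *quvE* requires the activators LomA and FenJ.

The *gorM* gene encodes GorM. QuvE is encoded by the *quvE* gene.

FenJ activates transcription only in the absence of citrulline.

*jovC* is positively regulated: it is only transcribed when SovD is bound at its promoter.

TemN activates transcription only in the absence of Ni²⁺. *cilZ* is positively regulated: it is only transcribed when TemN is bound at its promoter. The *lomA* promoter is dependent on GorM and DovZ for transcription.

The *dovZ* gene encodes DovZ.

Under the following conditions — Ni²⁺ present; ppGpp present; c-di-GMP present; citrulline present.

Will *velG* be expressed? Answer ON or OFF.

ppGpp is present, so SovD is active.
No repressor is bound and SovD is active, so *jovC* is transcribed.
So JovC is produced and active.
With repressor JovC bound, *gorM* is not transcribed.
So GorM is not produced.
c-di-GMP is present, so KulY is active.
No repressor is bound and KulY is active, so *dovZ* is transcribed.
So DovZ is produced and active.
Required activator GorM is absent, so *lomA* is not transcribed.
So LomA is not produced.
Citrulline is present, so FenJ is inactive.
Required activator LomA is absent, so *quvE* is not transcribed.
So QuvE is not produced.
With no repressor bound, *velG* is transcribed.

ON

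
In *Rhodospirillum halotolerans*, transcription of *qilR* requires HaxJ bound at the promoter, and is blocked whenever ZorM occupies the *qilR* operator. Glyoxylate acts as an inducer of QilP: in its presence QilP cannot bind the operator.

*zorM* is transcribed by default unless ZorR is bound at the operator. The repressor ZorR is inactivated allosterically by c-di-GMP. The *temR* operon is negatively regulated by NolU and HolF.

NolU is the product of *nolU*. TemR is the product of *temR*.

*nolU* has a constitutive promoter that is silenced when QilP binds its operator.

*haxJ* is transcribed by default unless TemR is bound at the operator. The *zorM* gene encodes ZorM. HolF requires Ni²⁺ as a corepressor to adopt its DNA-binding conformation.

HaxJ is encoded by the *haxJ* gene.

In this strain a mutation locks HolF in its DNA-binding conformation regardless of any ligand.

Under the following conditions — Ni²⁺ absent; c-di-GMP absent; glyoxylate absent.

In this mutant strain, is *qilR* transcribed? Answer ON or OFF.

Glyoxylate is absent, so QilP is active.
With repressor QilP bound, *nolU* is not transcribed.
So NolU is not produced.
HolF is constitutively active in this strain.
With repressor HolF bound, *temR* is not transcribed.
So TemR is not produced.
With no repressor bound, *haxJ* is transcribed.
So HaxJ is produced and active.
c-di-GMP is absent, so ZorR is active.
With repressor ZorR bound, *zorM* is not transcribed.
So ZorM is not produced.
No repressor is bound and HaxJ is active, so *qilR* is transcribed.

ON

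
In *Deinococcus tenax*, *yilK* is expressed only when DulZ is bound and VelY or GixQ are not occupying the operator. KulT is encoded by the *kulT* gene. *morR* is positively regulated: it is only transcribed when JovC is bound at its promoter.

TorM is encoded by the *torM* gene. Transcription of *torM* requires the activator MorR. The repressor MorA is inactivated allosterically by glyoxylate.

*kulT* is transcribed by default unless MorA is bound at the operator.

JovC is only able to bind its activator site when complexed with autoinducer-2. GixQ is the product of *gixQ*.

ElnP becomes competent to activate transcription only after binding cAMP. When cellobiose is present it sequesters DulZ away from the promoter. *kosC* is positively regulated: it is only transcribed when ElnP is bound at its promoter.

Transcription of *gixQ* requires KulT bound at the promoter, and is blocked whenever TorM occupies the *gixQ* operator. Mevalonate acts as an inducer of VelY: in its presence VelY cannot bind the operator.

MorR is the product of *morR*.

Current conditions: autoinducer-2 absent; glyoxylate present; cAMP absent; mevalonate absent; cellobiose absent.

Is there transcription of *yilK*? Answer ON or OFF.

OFF

Cellobiose is absent, so DulZ is active.
Mevalonate is absent, so VelY is active.
Autoinducer-2 is absent, so JovC is inactive.
Required activator JovC is absent, so *morR* is not transcribed.
So MorR is not produced.
Required activator MorR is absent, so *torM* is not transcribed.
So TorM is not produced.
Glyoxylate is present, so MorA is inactive.
With no repressor bound, *kulT* is transcribed.
So KulT is produced and active.
No repressor is bound and KulT is active, so *gixQ* is transcribed.
So GixQ is produced and active.
With repressor VelY bound, *yilK* is not transcribed.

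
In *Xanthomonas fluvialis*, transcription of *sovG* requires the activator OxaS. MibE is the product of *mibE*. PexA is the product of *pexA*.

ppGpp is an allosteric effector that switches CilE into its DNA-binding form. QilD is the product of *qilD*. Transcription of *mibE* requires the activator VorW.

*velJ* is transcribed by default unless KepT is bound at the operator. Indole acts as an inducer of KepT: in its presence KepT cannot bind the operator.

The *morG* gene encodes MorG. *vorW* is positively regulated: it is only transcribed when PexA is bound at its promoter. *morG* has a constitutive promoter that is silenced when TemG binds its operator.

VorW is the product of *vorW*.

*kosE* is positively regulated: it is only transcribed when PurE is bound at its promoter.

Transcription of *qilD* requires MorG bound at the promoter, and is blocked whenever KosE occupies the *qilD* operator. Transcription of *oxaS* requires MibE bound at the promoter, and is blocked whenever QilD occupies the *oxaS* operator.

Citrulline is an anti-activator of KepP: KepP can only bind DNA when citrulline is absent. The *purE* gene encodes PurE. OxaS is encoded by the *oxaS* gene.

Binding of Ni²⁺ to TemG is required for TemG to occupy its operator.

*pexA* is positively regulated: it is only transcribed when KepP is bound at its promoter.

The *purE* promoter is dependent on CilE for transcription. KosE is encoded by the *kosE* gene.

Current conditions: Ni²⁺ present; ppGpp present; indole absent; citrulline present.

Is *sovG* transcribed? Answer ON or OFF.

OFF

Citrulline is present, so KepP is inactive.
Required activator KepP is absent, so *pexA* is not transcribed.
So PexA is not produced.
Required activator PexA is absent, so *vorW* is not transcribed.
So VorW is not produced.
Required activator VorW is absent, so *mibE* is not transcribed.
So MibE is not produced.
ppGpp is present, so CilE is active.
No repressor is bound and CilE is active, so *purE* is transcribed.
So PurE is produced and active.
No repressor is bound and PurE is active, so *kosE* is transcribed.
So KosE is produced and active.
Ni²⁺ is present, so TemG is active.
With repressor TemG bound, *morG* is not transcribed.
So MorG is not produced.
With repressor KosE bound, *qilD* is not transcribed.
So QilD is not produced.
Required activator MibE is absent, so *oxaS* is not transcribed.
So OxaS is not produced.
Required activator OxaS is absent, so *sovG* is not transcribed.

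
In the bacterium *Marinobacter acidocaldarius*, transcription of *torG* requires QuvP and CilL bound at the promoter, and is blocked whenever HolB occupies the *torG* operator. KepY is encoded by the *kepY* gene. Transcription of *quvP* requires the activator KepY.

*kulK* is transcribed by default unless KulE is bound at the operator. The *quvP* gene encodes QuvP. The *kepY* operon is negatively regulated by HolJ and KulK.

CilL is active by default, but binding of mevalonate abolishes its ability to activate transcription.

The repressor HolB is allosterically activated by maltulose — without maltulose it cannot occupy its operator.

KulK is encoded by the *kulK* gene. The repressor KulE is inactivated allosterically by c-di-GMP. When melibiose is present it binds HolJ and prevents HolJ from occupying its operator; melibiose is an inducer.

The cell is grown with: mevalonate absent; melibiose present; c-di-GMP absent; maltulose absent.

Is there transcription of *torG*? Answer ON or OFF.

ON

Maltulose is absent, so HolB is inactive.
Melibiose is present, so HolJ is inactive.
c-di-GMP is absent, so KulE is active.
With repressor KulE bound, *kulK* is not transcribed.
So KulK is not produced.
With no repressor bound, *kepY* is transcribed.
So KepY is produced and active.
No repressor is bound and KepY is active, so *quvP* is transcribed.
So QuvP is produced and active.
Mevalonate is absent, so CilL is active.
No repressor is bound and QuvP and CilL are active, so *torG* is transcribed.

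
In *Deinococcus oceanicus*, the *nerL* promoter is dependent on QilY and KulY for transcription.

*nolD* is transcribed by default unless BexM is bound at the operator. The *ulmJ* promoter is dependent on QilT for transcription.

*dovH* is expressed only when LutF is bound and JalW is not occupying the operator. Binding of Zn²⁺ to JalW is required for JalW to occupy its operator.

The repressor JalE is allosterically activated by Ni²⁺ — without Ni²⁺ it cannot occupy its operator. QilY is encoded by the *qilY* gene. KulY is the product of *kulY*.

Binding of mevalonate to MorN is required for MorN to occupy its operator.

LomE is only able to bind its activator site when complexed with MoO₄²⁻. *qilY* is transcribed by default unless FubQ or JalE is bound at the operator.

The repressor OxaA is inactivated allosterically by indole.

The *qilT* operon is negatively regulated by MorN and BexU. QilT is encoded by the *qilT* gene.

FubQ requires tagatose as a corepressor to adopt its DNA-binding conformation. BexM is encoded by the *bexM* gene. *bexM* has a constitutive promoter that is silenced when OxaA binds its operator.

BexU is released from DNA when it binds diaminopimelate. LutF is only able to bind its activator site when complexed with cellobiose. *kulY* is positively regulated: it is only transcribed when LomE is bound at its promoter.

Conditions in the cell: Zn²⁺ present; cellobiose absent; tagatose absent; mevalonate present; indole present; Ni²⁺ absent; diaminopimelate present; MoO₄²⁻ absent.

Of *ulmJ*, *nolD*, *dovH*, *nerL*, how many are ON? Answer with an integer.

Mevalonate is present, so MorN is active.
Diaminopimelate is present, so BexU is inactive.
With repressor MorN bound, *qilT* is not transcribed.
So QilT is not produced.
Required activator QilT is absent, so *ulmJ* is not transcribed.
→ *ulmJ* is OFF.
Indole is present, so OxaA is inactive.
With no repressor bound, *bexM* is transcribed.
So BexM is produced and active.
With repressor BexM bound, *nolD* is not transcribed.
→ *nolD* is OFF.
Cellobiose is absent, so LutF is inactive.
Zn²⁺ is present, so JalW is active.
With repressor JalW bound, *dovH* is not transcribed.
→ *dovH* is OFF.
Tagatose is absent, so FubQ is inactive.
Ni²⁺ is absent, so JalE is inactive.
With no repressor bound, *qilY* is transcribed.
So QilY is produced and active.
MoO₄²⁻ is absent, so LomE is inactive.
Required activator LomE is absent, so *kulY* is not transcribed.
So KulY is not produced.
Required activator KulY is absent, so *nerL* is not transcribed.
→ *nerL* is OFF.
0 of the 4 genes are transcribed.

0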